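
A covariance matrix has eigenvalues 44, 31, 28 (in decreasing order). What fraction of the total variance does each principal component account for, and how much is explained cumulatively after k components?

Step 1 — total variance = trace(Sigma) = Σ λ_i = 44 + 31 + 28 = 103.

Step 2 — fraction explained by component i = λ_i / Σ λ:
  PC1: 44/103 = 0.4272
  PC2: 31/103 = 0.301
  PC3: 28/103 = 0.2718

Step 3 — cumulative fraction after k components = (λ_1 + ... + λ_k) / Σ λ:
  k = 1: 44/103 = 0.4272
  k = 2: (44 + 31)/103 = 75/103 = 0.7282
  k = 3: (44 + 31 + 28)/103 = 103/103 = 1

Summary (fraction, with percent):

explained: PC1 0.4272 (42.72%), PC2 0.301 (30.1%), PC3 0.2718 (27.18%);  cumulative: 0.4272, 0.7282, 1


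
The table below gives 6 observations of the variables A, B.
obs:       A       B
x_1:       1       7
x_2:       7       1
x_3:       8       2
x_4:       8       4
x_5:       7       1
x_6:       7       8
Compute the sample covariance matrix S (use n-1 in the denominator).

Step 1 — column means:
  mean(A) = (1 + 7 + 8 + 8 + 7 + 7) / 6 = 38/6 = 6.3333
  mean(B) = (7 + 1 + 2 + 4 + 1 + 8) / 6 = 23/6 = 3.8333

Step 2 — sample covariance S[i,j] = (1/(n-1)) · Σ_k (x_{k,i} - mean_i) · (x_{k,j} - mean_j), with n-1 = 5.
  S[A,A] = ((-5.3333)·(-5.3333) + (0.6667)·(0.6667) + (1.6667)·(1.6667) + (1.6667)·(1.6667) + (0.6667)·(0.6667) + (0.6667)·(0.6667)) / 5 = 35.3333/5 = 7.0667
  S[A,B] = ((-5.3333)·(3.1667) + (0.6667)·(-2.8333) + (1.6667)·(-1.8333) + (1.6667)·(0.1667) + (0.6667)·(-2.8333) + (0.6667)·(4.1667)) / 5 = -20.6667/5 = -4.1333
  S[B,B] = ((3.1667)·(3.1667) + (-2.8333)·(-2.8333) + (-1.8333)·(-1.8333) + (0.1667)·(0.1667) + (-2.8333)·(-2.8333) + (4.1667)·(4.1667)) / 5 = 46.8333/5 = 9.3667

S is symmetric (S[j,i] = S[i,j]). Assembling:

S = [[7.0667, -4.1333],
 [-4.1333, 9.3667]]


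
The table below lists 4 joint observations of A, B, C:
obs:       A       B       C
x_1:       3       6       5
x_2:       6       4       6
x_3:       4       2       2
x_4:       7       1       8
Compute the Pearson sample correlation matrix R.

Step 1 — column means:
  mean(A) = (3 + 6 + 4 + 7) / 4 = 20/4 = 5
  mean(B) = (6 + 4 + 2 + 1) / 4 = 13/4 = 3.25
  mean(C) = (5 + 6 + 2 + 8) / 4 = 21/4 = 5.25

Step 2 — sample variances and covariances s[i,j] = (1/(n-1)) · Σ_k (x_{k,i} - mean_i) · (x_{k,j} - mean_j), with n-1 = 3:
  s[A,A] = ((-2)·(-2) + (1)·(1) + (-1)·(-1) + (2)·(2)) / 3 = 10/3 = 3.3333
  s[A,B] = ((-2)·(2.75) + (1)·(0.75) + (-1)·(-1.25) + (2)·(-2.25)) / 3 = -8/3 = -2.6667
  s[A,C] = ((-2)·(-0.25) + (1)·(0.75) + (-1)·(-3.25) + (2)·(2.75)) / 3 = 10/3 = 3.3333
  s[B,B] = ((2.75)·(2.75) + (0.75)·(0.75) + (-1.25)·(-1.25) + (-2.25)·(-2.25)) / 3 = 14.75/3 = 4.9167
  s[B,C] = ((2.75)·(-0.25) + (0.75)·(0.75) + (-1.25)·(-3.25) + (-2.25)·(2.75)) / 3 = -2.25/3 = -0.75
  s[C,C] = ((-0.25)·(-0.25) + (0.75)·(0.75) + (-3.25)·(-3.25) + (2.75)·(2.75)) / 3 = 18.75/3 = 6.25
  Sample standard deviations s_i = √(s[i,i]):
  s(A) = √(3.3333) = 1.8257
  s(B) = √(4.9167) = 2.2174
  s(C) = √(6.25) = 2.5

Step 3 — r_{ij} = s_{ij} / (s_i · s_j):
  r[A,A] = 1 (diagonal).
  r[A,B] = -2.6667 / (1.8257 · 2.2174) = -2.6667 / 4.0483 = -0.6587
  r[A,C] = 3.3333 / (1.8257 · 2.5) = 3.3333 / 4.5644 = 0.7303
  r[B,B] = 1 (diagonal).
  r[B,C] = -0.75 / (2.2174 · 2.5) = -0.75 / 5.5434 = -0.1353
  r[C,C] = 1 (diagonal).

R is symmetric with unit diagonal. Assembling:

R = [[1, -0.6587, 0.7303],
 [-0.6587, 1, -0.1353],
 [0.7303, -0.1353, 1]]


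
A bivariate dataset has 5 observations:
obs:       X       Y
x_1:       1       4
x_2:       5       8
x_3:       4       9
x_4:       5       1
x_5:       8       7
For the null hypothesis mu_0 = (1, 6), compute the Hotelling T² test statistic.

Step 1 — sample mean vector:
  mean(X) = (1 + 5 + 4 + 5 + 8) / 5 = 23/5 = 4.6
  mean(Y) = (4 + 8 + 9 + 1 + 7) / 5 = 29/5 = 5.8
  x̄ = (4.6, 5.8),  deviation x̄ - mu_0 = (4.6, 5.8) - (1, 6) = (3.6, -0.2).

Step 2 — sample covariance matrix, S[i,j] = (1/(n-1)) · Σ_k (x_{k,i} - mean_i) · (x_{k,j} - mean_j), divisor n-1 = 4:
  S[X,X] = ((-3.6)·(-3.6) + (0.4)·(0.4) + (-0.6)·(-0.6) + (0.4)·(0.4) + (3.4)·(3.4)) / 4 = 25.2/4 = 6.3
  S[X,Y] = ((-3.6)·(-1.8) + (0.4)·(2.2) + (-0.6)·(3.2) + (0.4)·(-4.8) + (3.4)·(1.2)) / 4 = 7.6/4 = 1.9
  S[Y,Y] = ((-1.8)·(-1.8) + (2.2)·(2.2) + (3.2)·(3.2) + (-4.8)·(-4.8) + (1.2)·(1.2)) / 4 = 42.8/4 = 10.7
  S = [[6.3, 1.9],
 [1.9, 10.7]].

Step 3 — invert S. det(S) = 6.3·10.7 - (1.9)² = 63.8.
  S^{-1} = (1/det) · [[d, -b], [-b, a]] = [[0.1677, -0.0298],
 [-0.0298, 0.0987]].

Step 4 — quadratic form (x̄ - mu_0)^T · S^{-1} · (x̄ - mu_0):
  S^{-1} · (x̄ - mu_0) = (0.6097, -0.127),
  (x̄ - mu_0)^T · [...] = (3.6)·(0.6097) + (-0.2)·(-0.127) = 2.2204.

Step 5 — scale by n: T² = 5 · 2.2204 = 11.1019.

T² ≈ 11.1019


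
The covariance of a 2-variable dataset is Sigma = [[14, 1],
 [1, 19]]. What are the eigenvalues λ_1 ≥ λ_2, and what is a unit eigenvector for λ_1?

Step 1 — characteristic polynomial of 2×2 Sigma:
  det(Sigma - λI) = λ² - trace · λ + det = 0.
  trace = 14 + 19 = 33, det = 14·19 - (1)² = 265.
Step 2 — discriminant:
  Δ = trace² - 4·det = 1089 - 1060 = 29.
Step 3 — eigenvalues:
  λ = (trace ± √Δ)/2 = (33 ± 5.3852)/2,
  λ_1 = 19.1926,  λ_2 = 13.8074.

Step 4 — unit eigenvector for λ_1: solve (Sigma - λ_1 I)v = 0. First row:
  (14 - 19.1926)·v_x + (1)·v_y = 0, i.e. (-5.1926)·v_x + (1)·v_y = 0,
  so v ∝ (b, λ_1 - a) = (1, 5.1926) = u.
  ||u|| = √((1)² + (5.1926)²) = √(27.9629) ≈ 5.288,
  v_1 = u/||u|| ≈ (0.1891, 0.982) (||v_1|| = 1).

λ_1 = 19.1926,  λ_2 = 13.8074;  v_1 ≈ (0.1891, 0.982)


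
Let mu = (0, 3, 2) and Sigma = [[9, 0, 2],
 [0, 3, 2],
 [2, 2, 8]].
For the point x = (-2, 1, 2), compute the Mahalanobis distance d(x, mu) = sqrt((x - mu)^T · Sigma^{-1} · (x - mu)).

Step 1 — centre the observation: (x - mu) = (-2, -2, 0).

Step 2 — invert Sigma (cofactor / det for 3×3, or solve directly):
  Sigma^{-1} = [[0.119, 0.0238, -0.0357],
 [0.0238, 0.4048, -0.1071],
 [-0.0357, -0.1071, 0.1607]].

Step 3 — form the quadratic (x - mu)^T · Sigma^{-1} · (x - mu):
  Sigma^{-1} · (x - mu) = (-0.2857, -0.8571, 0.2857).
  (x - mu)^T · [Sigma^{-1} · (x - mu)] = (-2)·(-0.2857) + (-2)·(-0.8571) + (0)·(0.2857) = 2.2857.

Step 4 — take square root: d = √(2.2857) ≈ 1.5119.

d(x, mu) = √(2.2857) ≈ 1.5119


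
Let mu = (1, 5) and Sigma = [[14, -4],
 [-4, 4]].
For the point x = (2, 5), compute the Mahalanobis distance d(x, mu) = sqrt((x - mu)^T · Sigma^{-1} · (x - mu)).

Step 1 — centre the observation: (x - mu) = (1, 0).

Step 2 — invert Sigma. det(Sigma) = 14·4 - (-4)² = 40.
  Sigma^{-1} = (1/det) · [[d, -b], [-b, a]] = [[0.1, 0.1],
 [0.1, 0.35]].

Step 3 — form the quadratic (x - mu)^T · Sigma^{-1} · (x - mu):
  Sigma^{-1} · (x - mu) = (0.1, 0.1).
  (x - mu)^T · [Sigma^{-1} · (x - mu)] = (1)·(0.1) + (0)·(0.1) = 0.1.

Step 4 — take square root: d = √(0.1) ≈ 0.3162.

d(x, mu) = √(0.1) ≈ 0.3162


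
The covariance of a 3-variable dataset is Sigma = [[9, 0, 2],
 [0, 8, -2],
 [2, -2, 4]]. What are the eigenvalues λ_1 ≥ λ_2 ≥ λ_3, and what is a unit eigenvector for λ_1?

Step 1 — characteristic polynomial p(λ) = det(λI - Sigma) = λ³ - tr·λ² + c_1·λ - det, where tr = trace, c_1 = sum of the principal 2×2 minors, det = det(Sigma):
  tr = 9 + 8 + 4 = 21,
  c_1 = (9·8 - (0)²) + (9·4 - (2)²) + (8·4 - (-2)²) = 72 + 32 + 28 = 132,
  det = 9·(8·4 - (-2)²) - (0)·((0)·4 - (-2)·(2)) + (2)·((0)·(-2) - 8·(2)) = 9·(28) - (0)·(4) + (2)·(-16) = 220.
  So p(λ) = λ³ - 21λ² + 132λ - 220.
Step 2 — look for an integer root (rational root theorem: any rational root is an integer divisor of 220). Testing λ = 10:
  p(10) = 1000 - 2100 + 1320 - 220 = 0  ✓
  Dividing out (λ - 10): p(λ) = (λ - 10)(λ² - 11λ + 22).
Step 3 — remaining eigenvalues from the quadratic λ² - 11λ + 22 = 0:
  Δ = 11² - 4·22 = 121 - 88 = 33,  λ = (11 ± √33)/2 = (11 ± 5.7446)/2 ≈ 8.3723 or 2.6277.
  Sorted: λ_1 = 10,  λ_2 = 8.3723,  λ_3 = 2.6277  (check: sum = 21 = tr ✓).

Step 4 — unit eigenvector for λ_1 = 10: v spans the null space of (Sigma - λ_1 I), whose rows are
  r_1 = (-1, 0, 2),  r_2 = (0, -2, -2),  r_3 = (2, -2, -6).
  v is orthogonal to every row, so take v ∝ r_1 × r_2 = ((0)·(-2) - (2)·(-2), (2)·(0) - (-1)·(-2), (-1)·(-2) - (0)·(0)) = (4, -2, 2).
  Rescale (divide by 2): u = (2, -1, 1).
  ||u|| = √((2)² + (-1)² + (1)²) = √(6) ≈ 2.4495,  v_1 = u/||u|| ≈ (0.8165, -0.4082, 0.4082) (||v_1|| = 1).

λ_1 = 10,  λ_2 = 8.3723,  λ_3 = 2.6277;  v_1 ≈ (0.8165, -0.4082, 0.4082)


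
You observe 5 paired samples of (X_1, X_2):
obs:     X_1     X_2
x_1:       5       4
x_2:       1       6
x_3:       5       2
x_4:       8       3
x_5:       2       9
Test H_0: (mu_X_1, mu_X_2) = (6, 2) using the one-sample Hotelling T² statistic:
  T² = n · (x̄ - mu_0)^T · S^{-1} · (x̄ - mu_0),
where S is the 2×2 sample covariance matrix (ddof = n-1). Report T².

Step 1 — sample mean vector:
  mean(X_1) = (5 + 1 + 5 + 8 + 2) / 5 = 21/5 = 4.2
  mean(X_2) = (4 + 6 + 2 + 3 + 9) / 5 = 24/5 = 4.8
  x̄ = (4.2, 4.8),  deviation x̄ - mu_0 = (4.2, 4.8) - (6, 2) = (-1.8, 2.8).

Step 2 — sample covariance matrix, S[i,j] = (1/(n-1)) · Σ_k (x_{k,i} - mean_i) · (x_{k,j} - mean_j), divisor n-1 = 4:
  S[X_1,X_1] = ((0.8)·(0.8) + (-3.2)·(-3.2) + (0.8)·(0.8) + (3.8)·(3.8) + (-2.2)·(-2.2)) / 4 = 30.8/4 = 7.7
  S[X_1,X_2] = ((0.8)·(-0.8) + (-3.2)·(1.2) + (0.8)·(-2.8) + (3.8)·(-1.8) + (-2.2)·(4.2)) / 4 = -22.8/4 = -5.7
  S[X_2,X_2] = ((-0.8)·(-0.8) + (1.2)·(1.2) + (-2.8)·(-2.8) + (-1.8)·(-1.8) + (4.2)·(4.2)) / 4 = 30.8/4 = 7.7
  S = [[7.7, -5.7],
 [-5.7, 7.7]].

Step 3 — invert S. det(S) = 7.7·7.7 - (-5.7)² = 26.8.
  S^{-1} = (1/det) · [[d, -b], [-b, a]] = [[0.2873, 0.2127],
 [0.2127, 0.2873]].

Step 4 — quadratic form (x̄ - mu_0)^T · S^{-1} · (x̄ - mu_0):
  S^{-1} · (x̄ - mu_0) = (0.0784, 0.4216),
  (x̄ - mu_0)^T · [...] = (-1.8)·(0.0784) + (2.8)·(0.4216) = 1.0396.

Step 5 — scale by n: T² = 5 · 1.0396 = 5.1978.

T² ≈ 5.1978


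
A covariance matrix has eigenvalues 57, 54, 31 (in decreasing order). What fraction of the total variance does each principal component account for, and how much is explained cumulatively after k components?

Step 1 — total variance = trace(Sigma) = Σ λ_i = 57 + 54 + 31 = 142.

Step 2 — fraction explained by component i = λ_i / Σ λ:
  PC1: 57/142 = 0.4014
  PC2: 54/142 = 0.3803
  PC3: 31/142 = 0.2183

Step 3 — cumulative fraction after k components = (λ_1 + ... + λ_k) / Σ λ:
  k = 1: 57/142 = 0.4014
  k = 2: (57 + 54)/142 = 111/142 = 0.7817
  k = 3: (57 + 54 + 31)/142 = 142/142 = 1

Summary (fraction, with percent):

explained: PC1 0.4014 (40.14%), PC2 0.3803 (38.03%), PC3 0.2183 (21.83%);  cumulative: 0.4014, 0.7817, 1


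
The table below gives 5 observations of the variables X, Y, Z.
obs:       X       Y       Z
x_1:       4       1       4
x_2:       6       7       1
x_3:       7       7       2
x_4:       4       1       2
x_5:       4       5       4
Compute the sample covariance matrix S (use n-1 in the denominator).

Step 1 — column means:
  mean(X) = (4 + 6 + 7 + 4 + 4) / 5 = 25/5 = 5
  mean(Y) = (1 + 7 + 7 + 1 + 5) / 5 = 21/5 = 4.2
  mean(Z) = (4 + 1 + 2 + 2 + 4) / 5 = 13/5 = 2.6

Step 2 — sample covariance S[i,j] = (1/(n-1)) · Σ_k (x_{k,i} - mean_i) · (x_{k,j} - mean_j), with n-1 = 4.
  S[X,X] = ((-1)·(-1) + (1)·(1) + (2)·(2) + (-1)·(-1) + (-1)·(-1)) / 4 = 8/4 = 2
  S[X,Y] = ((-1)·(-3.2) + (1)·(2.8) + (2)·(2.8) + (-1)·(-3.2) + (-1)·(0.8)) / 4 = 14/4 = 3.5
  S[X,Z] = ((-1)·(1.4) + (1)·(-1.6) + (2)·(-0.6) + (-1)·(-0.6) + (-1)·(1.4)) / 4 = -5/4 = -1.25
  S[Y,Y] = ((-3.2)·(-3.2) + (2.8)·(2.8) + (2.8)·(2.8) + (-3.2)·(-3.2) + (0.8)·(0.8)) / 4 = 36.8/4 = 9.2
  S[Y,Z] = ((-3.2)·(1.4) + (2.8)·(-1.6) + (2.8)·(-0.6) + (-3.2)·(-0.6) + (0.8)·(1.4)) / 4 = -7.6/4 = -1.9
  S[Z,Z] = ((1.4)·(1.4) + (-1.6)·(-1.6) + (-0.6)·(-0.6) + (-0.6)·(-0.6) + (1.4)·(1.4)) / 4 = 7.2/4 = 1.8

S is symmetric (S[j,i] = S[i,j]). Assembling:

S = [[2, 3.5, -1.25],
 [3.5, 9.2, -1.9],
 [-1.25, -1.9, 1.8]]


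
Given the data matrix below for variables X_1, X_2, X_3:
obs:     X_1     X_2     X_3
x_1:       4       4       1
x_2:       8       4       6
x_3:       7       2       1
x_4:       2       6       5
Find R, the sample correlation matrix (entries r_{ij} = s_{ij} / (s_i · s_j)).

Step 1 — column means:
  mean(X_1) = (4 + 8 + 7 + 2) / 4 = 21/4 = 5.25
  mean(X_2) = (4 + 4 + 2 + 6) / 4 = 16/4 = 4
  mean(X_3) = (1 + 6 + 1 + 5) / 4 = 13/4 = 3.25

Step 2 — sample variances and covariances s[i,j] = (1/(n-1)) · Σ_k (x_{k,i} - mean_i) · (x_{k,j} - mean_j), with n-1 = 3:
  s[X_1,X_1] = ((-1.25)·(-1.25) + (2.75)·(2.75) + (1.75)·(1.75) + (-3.25)·(-3.25)) / 3 = 22.75/3 = 7.5833
  s[X_1,X_2] = ((-1.25)·(0) + (2.75)·(0) + (1.75)·(-2) + (-3.25)·(2)) / 3 = -10/3 = -3.3333
  s[X_1,X_3] = ((-1.25)·(-2.25) + (2.75)·(2.75) + (1.75)·(-2.25) + (-3.25)·(1.75)) / 3 = 0.75/3 = 0.25
  s[X_2,X_2] = ((0)·(0) + (0)·(0) + (-2)·(-2) + (2)·(2)) / 3 = 8/3 = 2.6667
  s[X_2,X_3] = ((0)·(-2.25) + (0)·(2.75) + (-2)·(-2.25) + (2)·(1.75)) / 3 = 8/3 = 2.6667
  s[X_3,X_3] = ((-2.25)·(-2.25) + (2.75)·(2.75) + (-2.25)·(-2.25) + (1.75)·(1.75)) / 3 = 20.75/3 = 6.9167
  Sample standard deviations s_i = √(s[i,i]):
  s(X_1) = √(7.5833) = 2.7538
  s(X_2) = √(2.6667) = 1.633
  s(X_3) = √(6.9167) = 2.63

Step 3 — r_{ij} = s_{ij} / (s_i · s_j):
  r[X_1,X_1] = 1 (diagonal).
  r[X_1,X_2] = -3.3333 / (2.7538 · 1.633) = -3.3333 / 4.4969 = -0.7412
  r[X_1,X_3] = 0.25 / (2.7538 · 2.63) = 0.25 / 7.2423 = 0.0345
  r[X_2,X_2] = 1 (diagonal).
  r[X_2,X_3] = 2.6667 / (1.633 · 2.63) = 2.6667 / 4.2947 = 0.6209
  r[X_3,X_3] = 1 (diagonal).

R is symmetric with unit diagonal. Assembling:

R = [[1, -0.7412, 0.0345],
 [-0.7412, 1, 0.6209],
 [0.0345, 0.6209, 1]]


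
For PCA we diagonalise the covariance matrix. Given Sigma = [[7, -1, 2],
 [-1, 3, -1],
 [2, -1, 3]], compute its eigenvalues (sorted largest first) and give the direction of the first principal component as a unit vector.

Step 1 — characteristic polynomial p(λ) = det(λI - Sigma) = λ³ - tr·λ² + c_1·λ - det, where tr = trace, c_1 = sum of the principal 2×2 minors, det = det(Sigma):
  tr = 7 + 3 + 3 = 13,
  c_1 = (7·3 - (-1)²) + (7·3 - (2)²) + (3·3 - (-1)²) = 20 + 17 + 8 = 45,
  det = 7·(3·3 - (-1)²) - (-1)·((-1)·3 - (-1)·(2)) + (2)·((-1)·(-1) - 3·(2)) = 7·(8) - (-1)·(-1) + (2)·(-5) = 45.
  So p(λ) = λ³ - 13λ² + 45λ - 45.
Step 2 — look for an integer root (rational root theorem: any rational root is an integer divisor of 45). Testing λ = 3:
  p(3) = 27 - 117 + 135 - 45 = 0  ✓
  Dividing out (λ - 3): p(λ) = (λ - 3)(λ² - 10λ + 15).
Step 3 — remaining eigenvalues from the quadratic λ² - 10λ + 15 = 0:
  Δ = 10² - 4·15 = 100 - 60 = 40,  λ = (10 ± √40)/2 = (10 ± 6.3246)/2 ≈ 8.1623 or 1.8377.
  Sorted: λ_1 = 8.1623,  λ_2 = 3,  λ_3 = 1.8377  (check: sum = 13 = tr ✓).

Step 4 — unit eigenvector for λ_1 ≈ 8.1623: v spans the null space of (Sigma - λ_1 I), whose rows are
  r_1 = (-1.1623, -1, 2),  r_2 = (-1, -5.1623, -1),  r_3 = (2, -1, -5.1623).
  v is orthogonal to every row, so take v ∝ r_1 × r_2 = ((-1)·(-1) - (2)·(-5.1623), (2)·(-1) - (-1.1623)·(-1), (-1.1623)·(-5.1623) - (-1)·(-1)) ≈ (11.3246, -3.1623, 5).
  Let u = (11.3246, -3.1623, 5).
  ||u|| = √((11.3246)² + (-3.1623)² + (5)²) = √(163.2456) ≈ 12.7768,  v_1 = u/||u|| ≈ (0.8863, -0.2475, 0.3913) (||v_1|| = 1).

λ_1 = 8.1623,  λ_2 = 3,  λ_3 = 1.8377;  v_1 ≈ (0.8863, -0.2475, 0.3913)


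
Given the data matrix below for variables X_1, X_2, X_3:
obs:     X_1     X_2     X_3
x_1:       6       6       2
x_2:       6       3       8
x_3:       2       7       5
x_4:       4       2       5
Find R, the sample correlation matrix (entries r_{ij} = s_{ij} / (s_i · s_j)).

Step 1 — column means:
  mean(X_1) = (6 + 6 + 2 + 4) / 4 = 18/4 = 4.5
  mean(X_2) = (6 + 3 + 7 + 2) / 4 = 18/4 = 4.5
  mean(X_3) = (2 + 8 + 5 + 5) / 4 = 20/4 = 5

Step 2 — sample variances and covariances s[i,j] = (1/(n-1)) · Σ_k (x_{k,i} - mean_i) · (x_{k,j} - mean_j), with n-1 = 3:
  s[X_1,X_1] = ((1.5)·(1.5) + (1.5)·(1.5) + (-2.5)·(-2.5) + (-0.5)·(-0.5)) / 3 = 11/3 = 3.6667
  s[X_1,X_2] = ((1.5)·(1.5) + (1.5)·(-1.5) + (-2.5)·(2.5) + (-0.5)·(-2.5)) / 3 = -5/3 = -1.6667
  s[X_1,X_3] = ((1.5)·(-3) + (1.5)·(3) + (-2.5)·(0) + (-0.5)·(0)) / 3 = 0/3 = 0
  s[X_2,X_2] = ((1.5)·(1.5) + (-1.5)·(-1.5) + (2.5)·(2.5) + (-2.5)·(-2.5)) / 3 = 17/3 = 5.6667
  s[X_2,X_3] = ((1.5)·(-3) + (-1.5)·(3) + (2.5)·(0) + (-2.5)·(0)) / 3 = -9/3 = -3
  s[X_3,X_3] = ((-3)·(-3) + (3)·(3) + (0)·(0) + (0)·(0)) / 3 = 18/3 = 6
  Sample standard deviations s_i = √(s[i,i]):
  s(X_1) = √(3.6667) = 1.9149
  s(X_2) = √(5.6667) = 2.3805
  s(X_3) = √(6) = 2.4495

Step 3 — r_{ij} = s_{ij} / (s_i · s_j):
  r[X_1,X_1] = 1 (diagonal).
  r[X_1,X_2] = -1.6667 / (1.9149 · 2.3805) = -1.6667 / 4.5583 = -0.3656
  r[X_1,X_3] = 0 / (1.9149 · 2.4495) = 0 / 4.6904 = 0
  r[X_2,X_2] = 1 (diagonal).
  r[X_2,X_3] = -3 / (2.3805 · 2.4495) = -3 / 5.831 = -0.5145
  r[X_3,X_3] = 1 (diagonal).

R is symmetric with unit diagonal. Assembling:

R = [[1, -0.3656, 0],
 [-0.3656, 1, -0.5145],
 [0, -0.5145, 1]]


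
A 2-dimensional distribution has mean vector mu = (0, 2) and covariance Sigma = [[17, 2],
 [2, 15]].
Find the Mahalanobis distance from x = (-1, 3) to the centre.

Step 1 — centre the observation: (x - mu) = (-1, 1).

Step 2 — invert Sigma. det(Sigma) = 17·15 - (2)² = 251.
  Sigma^{-1} = (1/det) · [[d, -b], [-b, a]] = [[0.0598, -0.008],
 [-0.008, 0.0677]].

Step 3 — form the quadratic (x - mu)^T · Sigma^{-1} · (x - mu):
  Sigma^{-1} · (x - mu) = (-0.0677, 0.0757).
  (x - mu)^T · [Sigma^{-1} · (x - mu)] = (-1)·(-0.0677) + (1)·(0.0757) = 0.1434.

Step 4 — take square root: d = √(0.1434) ≈ 0.3787.

d(x, mu) = √(0.1434) ≈ 0.3787


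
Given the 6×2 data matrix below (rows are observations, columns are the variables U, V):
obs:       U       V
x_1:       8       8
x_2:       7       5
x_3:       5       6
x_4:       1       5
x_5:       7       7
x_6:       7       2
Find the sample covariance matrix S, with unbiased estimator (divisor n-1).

Step 1 — column means:
  mean(U) = (8 + 7 + 5 + 1 + 7 + 7) / 6 = 35/6 = 5.8333
  mean(V) = (8 + 5 + 6 + 5 + 7 + 2) / 6 = 33/6 = 5.5

Step 2 — sample covariance S[i,j] = (1/(n-1)) · Σ_k (x_{k,i} - mean_i) · (x_{k,j} - mean_j), with n-1 = 5.
  S[U,U] = ((2.1667)·(2.1667) + (1.1667)·(1.1667) + (-0.8333)·(-0.8333) + (-4.8333)·(-4.8333) + (1.1667)·(1.1667) + (1.1667)·(1.1667)) / 5 = 32.8333/5 = 6.5667
  S[U,V] = ((2.1667)·(2.5) + (1.1667)·(-0.5) + (-0.8333)·(0.5) + (-4.8333)·(-0.5) + (1.1667)·(1.5) + (1.1667)·(-3.5)) / 5 = 4.5/5 = 0.9
  S[V,V] = ((2.5)·(2.5) + (-0.5)·(-0.5) + (0.5)·(0.5) + (-0.5)·(-0.5) + (1.5)·(1.5) + (-3.5)·(-3.5)) / 5 = 21.5/5 = 4.3

S is symmetric (S[j,i] = S[i,j]). Assembling:

S = [[6.5667, 0.9],
 [0.9, 4.3]]


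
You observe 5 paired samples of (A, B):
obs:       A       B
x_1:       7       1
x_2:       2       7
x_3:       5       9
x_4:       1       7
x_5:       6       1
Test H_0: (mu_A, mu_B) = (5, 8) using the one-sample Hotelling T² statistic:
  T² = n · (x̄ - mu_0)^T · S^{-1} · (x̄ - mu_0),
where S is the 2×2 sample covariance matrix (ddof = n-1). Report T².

Step 1 — sample mean vector:
  mean(A) = (7 + 2 + 5 + 1 + 6) / 5 = 21/5 = 4.2
  mean(B) = (1 + 7 + 9 + 7 + 1) / 5 = 25/5 = 5
  x̄ = (4.2, 5),  deviation x̄ - mu_0 = (4.2, 5) - (5, 8) = (-0.8, -3).

Step 2 — sample covariance matrix, S[i,j] = (1/(n-1)) · Σ_k (x_{k,i} - mean_i) · (x_{k,j} - mean_j), divisor n-1 = 4:
  S[A,A] = ((2.8)·(2.8) + (-2.2)·(-2.2) + (0.8)·(0.8) + (-3.2)·(-3.2) + (1.8)·(1.8)) / 4 = 26.8/4 = 6.7
  S[A,B] = ((2.8)·(-4) + (-2.2)·(2) + (0.8)·(4) + (-3.2)·(2) + (1.8)·(-4)) / 4 = -26/4 = -6.5
  S[B,B] = ((-4)·(-4) + (2)·(2) + (4)·(4) + (2)·(2) + (-4)·(-4)) / 4 = 56/4 = 14
  S = [[6.7, -6.5],
 [-6.5, 14]].

Step 3 — invert S. det(S) = 6.7·14 - (-6.5)² = 51.55.
  S^{-1} = (1/det) · [[d, -b], [-b, a]] = [[0.2716, 0.1261],
 [0.1261, 0.13]].

Step 4 — quadratic form (x̄ - mu_0)^T · S^{-1} · (x̄ - mu_0):
  S^{-1} · (x̄ - mu_0) = (-0.5955, -0.4908),
  (x̄ - mu_0)^T · [...] = (-0.8)·(-0.5955) + (-3)·(-0.4908) = 1.9488.

Step 5 — scale by n: T² = 5 · 1.9488 = 9.7439.

T² ≈ 9.7439


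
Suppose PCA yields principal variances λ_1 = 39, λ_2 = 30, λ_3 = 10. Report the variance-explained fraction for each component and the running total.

Step 1 — total variance = trace(Sigma) = Σ λ_i = 39 + 30 + 10 = 79.

Step 2 — fraction explained by component i = λ_i / Σ λ:
  PC1: 39/79 = 0.4937
  PC2: 30/79 = 0.3797
  PC3: 10/79 = 0.1266

Step 3 — cumulative fraction after k components = (λ_1 + ... + λ_k) / Σ λ:
  k = 1: 39/79 = 0.4937
  k = 2: (39 + 30)/79 = 69/79 = 0.8734
  k = 3: (39 + 30 + 10)/79 = 79/79 = 1

Summary (fraction, with percent):

explained: PC1 0.4937 (49.37%), PC2 0.3797 (37.97%), PC3 0.1266 (12.66%);  cumulative: 0.4937, 0.8734, 1


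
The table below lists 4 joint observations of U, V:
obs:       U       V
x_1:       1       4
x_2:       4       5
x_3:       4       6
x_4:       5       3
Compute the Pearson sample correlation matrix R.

Step 1 — column means:
  mean(U) = (1 + 4 + 4 + 5) / 4 = 14/4 = 3.5
  mean(V) = (4 + 5 + 6 + 3) / 4 = 18/4 = 4.5

Step 2 — sample variances and covariances s[i,j] = (1/(n-1)) · Σ_k (x_{k,i} - mean_i) · (x_{k,j} - mean_j), with n-1 = 3:
  s[U,U] = ((-2.5)·(-2.5) + (0.5)·(0.5) + (0.5)·(0.5) + (1.5)·(1.5)) / 3 = 9/3 = 3
  s[U,V] = ((-2.5)·(-0.5) + (0.5)·(0.5) + (0.5)·(1.5) + (1.5)·(-1.5)) / 3 = 0/3 = 0
  s[V,V] = ((-0.5)·(-0.5) + (0.5)·(0.5) + (1.5)·(1.5) + (-1.5)·(-1.5)) / 3 = 5/3 = 1.6667
  Sample standard deviations s_i = √(s[i,i]):
  s(U) = √(3) = 1.7321
  s(V) = √(1.6667) = 1.291

Step 3 — r_{ij} = s_{ij} / (s_i · s_j):
  r[U,U] = 1 (diagonal).
  r[U,V] = 0 / (1.7321 · 1.291) = 0 / 2.2361 = 0
  r[V,V] = 1 (diagonal).

R is symmetric with unit diagonal. Assembling:

R = [[1, 0],
 [0, 1]]


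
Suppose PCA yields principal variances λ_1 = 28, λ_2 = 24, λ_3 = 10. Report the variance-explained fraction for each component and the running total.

Step 1 — total variance = trace(Sigma) = Σ λ_i = 28 + 24 + 10 = 62.

Step 2 — fraction explained by component i = λ_i / Σ λ:
  PC1: 28/62 = 0.4516
  PC2: 24/62 = 0.3871
  PC3: 10/62 = 0.1613

Step 3 — cumulative fraction after k components = (λ_1 + ... + λ_k) / Σ λ:
  k = 1: 28/62 = 0.4516
  k = 2: (28 + 24)/62 = 52/62 = 0.8387
  k = 3: (28 + 24 + 10)/62 = 62/62 = 1

Summary (fraction, with percent):

explained: PC1 0.4516 (45.16%), PC2 0.3871 (38.71%), PC3 0.1613 (16.13%);  cumulative: 0.4516, 0.8387, 1


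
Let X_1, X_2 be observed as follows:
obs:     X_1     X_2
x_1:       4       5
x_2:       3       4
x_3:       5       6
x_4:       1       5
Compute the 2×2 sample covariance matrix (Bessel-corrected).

Step 1 — column means:
  mean(X_1) = (4 + 3 + 5 + 1) / 4 = 13/4 = 3.25
  mean(X_2) = (5 + 4 + 6 + 5) / 4 = 20/4 = 5

Step 2 — sample covariance S[i,j] = (1/(n-1)) · Σ_k (x_{k,i} - mean_i) · (x_{k,j} - mean_j), with n-1 = 3.
  S[X_1,X_1] = ((0.75)·(0.75) + (-0.25)·(-0.25) + (1.75)·(1.75) + (-2.25)·(-2.25)) / 3 = 8.75/3 = 2.9167
  S[X_1,X_2] = ((0.75)·(0) + (-0.25)·(-1) + (1.75)·(1) + (-2.25)·(0)) / 3 = 2/3 = 0.6667
  S[X_2,X_2] = ((0)·(0) + (-1)·(-1) + (1)·(1) + (0)·(0)) / 3 = 2/3 = 0.6667

S is symmetric (S[j,i] = S[i,j]). Assembling:

S = [[2.9167, 0.6667],
 [0.6667, 0.6667]]


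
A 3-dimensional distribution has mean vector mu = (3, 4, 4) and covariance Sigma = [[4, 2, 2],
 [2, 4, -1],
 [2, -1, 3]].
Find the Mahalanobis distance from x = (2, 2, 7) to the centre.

Step 1 — centre the observation: (x - mu) = (-1, -2, 3).

Step 2 — invert Sigma (cofactor / det for 3×3, or solve directly):
  Sigma^{-1} = [[1.375, -1, -1.25],
 [-1, 1, 1],
 [-1.25, 1, 1.5]].

Step 3 — form the quadratic (x - mu)^T · Sigma^{-1} · (x - mu):
  Sigma^{-1} · (x - mu) = (-3.125, 2, 3.75).
  (x - mu)^T · [Sigma^{-1} · (x - mu)] = (-1)·(-3.125) + (-2)·(2) + (3)·(3.75) = 10.375.

Step 4 — take square root: d = √(10.375) ≈ 3.221.

d(x, mu) = √(10.375) ≈ 3.221


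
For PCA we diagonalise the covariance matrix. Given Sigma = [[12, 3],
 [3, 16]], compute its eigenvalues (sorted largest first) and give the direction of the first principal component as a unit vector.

Step 1 — characteristic polynomial of 2×2 Sigma:
  det(Sigma - λI) = λ² - trace · λ + det = 0.
  trace = 12 + 16 = 28, det = 12·16 - (3)² = 183.
Step 2 — discriminant:
  Δ = trace² - 4·det = 784 - 732 = 52.
Step 3 — eigenvalues:
  λ = (trace ± √Δ)/2 = (28 ± 7.2111)/2,
  λ_1 = 17.6056,  λ_2 = 10.3944.

Step 4 — unit eigenvector for λ_1: solve (Sigma - λ_1 I)v = 0. First row:
  (12 - 17.6056)·v_x + (3)·v_y = 0, i.e. (-5.6056)·v_x + (3)·v_y = 0,
  so v ∝ (b, λ_1 - a) = (3, 5.6056) = u.
  ||u|| = √((3)² + (5.6056)²) = √(40.4222) ≈ 6.3578,
  v_1 = u/||u|| ≈ (0.4719, 0.8817) (||v_1|| = 1).

λ_1 = 17.6056,  λ_2 = 10.3944;  v_1 ≈ (0.4719, 0.8817)


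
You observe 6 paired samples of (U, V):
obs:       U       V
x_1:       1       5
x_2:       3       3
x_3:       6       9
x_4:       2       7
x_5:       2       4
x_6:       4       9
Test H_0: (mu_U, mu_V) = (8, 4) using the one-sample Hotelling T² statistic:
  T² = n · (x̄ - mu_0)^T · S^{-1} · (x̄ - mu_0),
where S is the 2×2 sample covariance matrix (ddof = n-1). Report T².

Step 1 — sample mean vector:
  mean(U) = (1 + 3 + 6 + 2 + 2 + 4) / 6 = 18/6 = 3
  mean(V) = (5 + 3 + 9 + 7 + 4 + 9) / 6 = 37/6 = 6.1667
  x̄ = (3, 6.1667),  deviation x̄ - mu_0 = (3, 6.1667) - (8, 4) = (-5, 2.1667).

Step 2 — sample covariance matrix, S[i,j] = (1/(n-1)) · Σ_k (x_{k,i} - mean_i) · (x_{k,j} - mean_j), divisor n-1 = 5:
  S[U,U] = ((-2)·(-2) + (0)·(0) + (3)·(3) + (-1)·(-1) + (-1)·(-1) + (1)·(1)) / 5 = 16/5 = 3.2
  S[U,V] = ((-2)·(-1.1667) + (0)·(-3.1667) + (3)·(2.8333) + (-1)·(0.8333) + (-1)·(-2.1667) + (1)·(2.8333)) / 5 = 15/5 = 3
  S[V,V] = ((-1.1667)·(-1.1667) + (-3.1667)·(-3.1667) + (2.8333)·(2.8333) + (0.8333)·(0.8333) + (-2.1667)·(-2.1667) + (2.8333)·(2.8333)) / 5 = 32.8333/5 = 6.5667
  S = [[3.2, 3],
 [3, 6.5667]].

Step 3 — invert S. det(S) = 3.2·6.5667 - (3)² = 12.0133.
  S^{-1} = (1/det) · [[d, -b], [-b, a]] = [[0.5466, -0.2497],
 [-0.2497, 0.2664]].

Step 4 — quadratic form (x̄ - mu_0)^T · S^{-1} · (x̄ - mu_0):
  S^{-1} · (x̄ - mu_0) = (-3.2741, 1.8257),
  (x̄ - mu_0)^T · [...] = (-5)·(-3.2741) + (2.1667)·(1.8257) = 20.3265.

Step 5 — scale by n: T² = 6 · 20.3265 = 121.9589.

T² ≈ 121.9589


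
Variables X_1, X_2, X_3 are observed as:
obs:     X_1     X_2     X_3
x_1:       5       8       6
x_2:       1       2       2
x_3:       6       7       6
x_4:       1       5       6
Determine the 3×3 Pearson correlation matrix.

Step 1 — column means:
  mean(X_1) = (5 + 1 + 6 + 1) / 4 = 13/4 = 3.25
  mean(X_2) = (8 + 2 + 7 + 5) / 4 = 22/4 = 5.5
  mean(X_3) = (6 + 2 + 6 + 6) / 4 = 20/4 = 5

Step 2 — sample variances and covariances s[i,j] = (1/(n-1)) · Σ_k (x_{k,i} - mean_i) · (x_{k,j} - mean_j), with n-1 = 3:
  s[X_1,X_1] = ((1.75)·(1.75) + (-2.25)·(-2.25) + (2.75)·(2.75) + (-2.25)·(-2.25)) / 3 = 20.75/3 = 6.9167
  s[X_1,X_2] = ((1.75)·(2.5) + (-2.25)·(-3.5) + (2.75)·(1.5) + (-2.25)·(-0.5)) / 3 = 17.5/3 = 5.8333
  s[X_1,X_3] = ((1.75)·(1) + (-2.25)·(-3) + (2.75)·(1) + (-2.25)·(1)) / 3 = 9/3 = 3
  s[X_2,X_2] = ((2.5)·(2.5) + (-3.5)·(-3.5) + (1.5)·(1.5) + (-0.5)·(-0.5)) / 3 = 21/3 = 7
  s[X_2,X_3] = ((2.5)·(1) + (-3.5)·(-3) + (1.5)·(1) + (-0.5)·(1)) / 3 = 14/3 = 4.6667
  s[X_3,X_3] = ((1)·(1) + (-3)·(-3) + (1)·(1) + (1)·(1)) / 3 = 12/3 = 4
  Sample standard deviations s_i = √(s[i,i]):
  s(X_1) = √(6.9167) = 2.63
  s(X_2) = √(7) = 2.6458
  s(X_3) = √(4) = 2

Step 3 — r_{ij} = s_{ij} / (s_i · s_j):
  r[X_1,X_1] = 1 (diagonal).
  r[X_1,X_2] = 5.8333 / (2.63 · 2.6458) = 5.8333 / 6.9582 = 0.8383
  r[X_1,X_3] = 3 / (2.63 · 2) = 3 / 5.2599 = 0.5704
  r[X_2,X_2] = 1 (diagonal).
  r[X_2,X_3] = 4.6667 / (2.6458 · 2) = 4.6667 / 5.2915 = 0.8819
  r[X_3,X_3] = 1 (diagonal).

R is symmetric with unit diagonal. Assembling:

R = [[1, 0.8383, 0.5704],
 [0.8383, 1, 0.8819],
 [0.5704, 0.8819, 1]]


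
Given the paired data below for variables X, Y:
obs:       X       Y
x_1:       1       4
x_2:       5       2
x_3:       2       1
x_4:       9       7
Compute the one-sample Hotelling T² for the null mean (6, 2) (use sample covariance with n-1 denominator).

Step 1 — sample mean vector:
  mean(X) = (1 + 5 + 2 + 9) / 4 = 17/4 = 4.25
  mean(Y) = (4 + 2 + 1 + 7) / 4 = 14/4 = 3.5
  x̄ = (4.25, 3.5),  deviation x̄ - mu_0 = (4.25, 3.5) - (6, 2) = (-1.75, 1.5).

Step 2 — sample covariance matrix, S[i,j] = (1/(n-1)) · Σ_k (x_{k,i} - mean_i) · (x_{k,j} - mean_j), divisor n-1 = 3:
  S[X,X] = ((-3.25)·(-3.25) + (0.75)·(0.75) + (-2.25)·(-2.25) + (4.75)·(4.75)) / 3 = 38.75/3 = 12.9167
  S[X,Y] = ((-3.25)·(0.5) + (0.75)·(-1.5) + (-2.25)·(-2.5) + (4.75)·(3.5)) / 3 = 19.5/3 = 6.5
  S[Y,Y] = ((0.5)·(0.5) + (-1.5)·(-1.5) + (-2.5)·(-2.5) + (3.5)·(3.5)) / 3 = 21/3 = 7
  S = [[12.9167, 6.5],
 [6.5, 7]].

Step 3 — invert S. det(S) = 12.9167·7 - (6.5)² = 48.1667.
  S^{-1} = (1/det) · [[d, -b], [-b, a]] = [[0.1453, -0.1349],
 [-0.1349, 0.2682]].

Step 4 — quadratic form (x̄ - mu_0)^T · S^{-1} · (x̄ - mu_0):
  S^{-1} · (x̄ - mu_0) = (-0.4567, 0.6384),
  (x̄ - mu_0)^T · [...] = (-1.75)·(-0.4567) + (1.5)·(0.6384) = 1.7569.

Step 5 — scale by n: T² = 4 · 1.7569 = 7.0277.

T² ≈ 7.0277


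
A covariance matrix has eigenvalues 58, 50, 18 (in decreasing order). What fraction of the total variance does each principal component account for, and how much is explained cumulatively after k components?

Step 1 — total variance = trace(Sigma) = Σ λ_i = 58 + 50 + 18 = 126.

Step 2 — fraction explained by component i = λ_i / Σ λ:
  PC1: 58/126 = 0.4603
  PC2: 50/126 = 0.3968
  PC3: 18/126 = 0.1429

Step 3 — cumulative fraction after k components = (λ_1 + ... + λ_k) / Σ λ:
  k = 1: 58/126 = 0.4603
  k = 2: (58 + 50)/126 = 108/126 = 0.8571
  k = 3: (58 + 50 + 18)/126 = 126/126 = 1

Summary (fraction, with percent):

explained: PC1 0.4603 (46.03%), PC2 0.3968 (39.68%), PC3 0.1429 (14.29%);  cumulative: 0.4603, 0.8571, 1


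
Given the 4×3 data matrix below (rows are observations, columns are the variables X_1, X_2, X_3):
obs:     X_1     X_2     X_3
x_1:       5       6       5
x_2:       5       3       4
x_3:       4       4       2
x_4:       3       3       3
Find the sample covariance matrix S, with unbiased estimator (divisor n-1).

Step 1 — column means:
  mean(X_1) = (5 + 5 + 4 + 3) / 4 = 17/4 = 4.25
  mean(X_2) = (6 + 3 + 4 + 3) / 4 = 16/4 = 4
  mean(X_3) = (5 + 4 + 2 + 3) / 4 = 14/4 = 3.5

Step 2 — sample covariance S[i,j] = (1/(n-1)) · Σ_k (x_{k,i} - mean_i) · (x_{k,j} - mean_j), with n-1 = 3.
  S[X_1,X_1] = ((0.75)·(0.75) + (0.75)·(0.75) + (-0.25)·(-0.25) + (-1.25)·(-1.25)) / 3 = 2.75/3 = 0.9167
  S[X_1,X_2] = ((0.75)·(2) + (0.75)·(-1) + (-0.25)·(0) + (-1.25)·(-1)) / 3 = 2/3 = 0.6667
  S[X_1,X_3] = ((0.75)·(1.5) + (0.75)·(0.5) + (-0.25)·(-1.5) + (-1.25)·(-0.5)) / 3 = 2.5/3 = 0.8333
  S[X_2,X_2] = ((2)·(2) + (-1)·(-1) + (0)·(0) + (-1)·(-1)) / 3 = 6/3 = 2
  S[X_2,X_3] = ((2)·(1.5) + (-1)·(0.5) + (0)·(-1.5) + (-1)·(-0.5)) / 3 = 3/3 = 1
  S[X_3,X_3] = ((1.5)·(1.5) + (0.5)·(0.5) + (-1.5)·(-1.5) + (-0.5)·(-0.5)) / 3 = 5/3 = 1.6667

S is symmetric (S[j,i] = S[i,j]). Assembling:

S = [[0.9167, 0.6667, 0.8333],
 [0.6667, 2, 1],
 [0.8333, 1, 1.6667]]


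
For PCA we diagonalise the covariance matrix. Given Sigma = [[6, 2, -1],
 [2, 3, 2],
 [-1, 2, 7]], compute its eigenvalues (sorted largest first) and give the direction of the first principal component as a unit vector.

Step 1 — characteristic polynomial p(λ) = det(λI - Sigma) = λ³ - tr·λ² + c_1·λ - det, where tr = trace, c_1 = sum of the principal 2×2 minors, det = det(Sigma):
  tr = 6 + 3 + 7 = 16,
  c_1 = (6·3 - (2)²) + (6·7 - (-1)²) + (3·7 - (2)²) = 14 + 41 + 17 = 72,
  det = 6·(3·7 - (2)²) - (2)·((2)·7 - (2)·(-1)) + (-1)·((2)·(2) - 3·(-1)) = 6·(17) - (2)·(16) + (-1)·(7) = 63.
  So p(λ) = λ³ - 16λ² + 72λ - 63.
Step 2 — look for an integer root (rational root theorem: any rational root is an integer divisor of 63). Testing λ = 7:
  p(7) = 343 - 784 + 504 - 63 = 0  ✓
  Dividing out (λ - 7): p(λ) = (λ - 7)(λ² - 9λ + 9).
Step 3 — remaining eigenvalues from the quadratic λ² - 9λ + 9 = 0:
  Δ = 9² - 4·9 = 81 - 36 = 45,  λ = (9 ± √45)/2 = (9 ± 6.7082)/2 ≈ 7.8541 or 1.1459.
  Sorted: λ_1 = 7.8541,  λ_2 = 7,  λ_3 = 1.1459  (check: sum = 16 = tr ✓).

Step 4 — unit eigenvector for λ_1 ≈ 7.8541: v spans the null space of (Sigma - λ_1 I), whose rows are
  r_1 = (-1.8541, 2, -1),  r_2 = (2, -4.8541, 2),  r_3 = (-1, 2, -0.8541).
  v is orthogonal to every row, so take v ∝ r_1 × r_2 = ((2)·(2) - (-1)·(-4.8541), (-1)·(2) - (-1.8541)·(2), (-1.8541)·(-4.8541) - (2)·(2)) ≈ (-0.8541, 1.7082, 5).
  Rescale (multiply by -1 so the first nonzero entry is positive): u = (0.8541, -1.7082, -5).
  ||u|| = √((0.8541)² + (-1.7082)² + (-5)²) = √(28.6475) ≈ 5.3523,  v_1 = u/||u|| ≈ (0.1596, -0.3192, -0.9342) (||v_1|| = 1).

λ_1 = 7.8541,  λ_2 = 7,  λ_3 = 1.1459;  v_1 ≈ (0.1596, -0.3192, -0.9342)


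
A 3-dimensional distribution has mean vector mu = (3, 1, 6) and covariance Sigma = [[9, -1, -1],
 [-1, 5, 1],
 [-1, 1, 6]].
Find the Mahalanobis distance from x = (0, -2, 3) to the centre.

Step 1 — centre the observation: (x - mu) = (-3, -3, -3).

Step 2 — invert Sigma (cofactor / det for 3×3, or solve directly):
  Sigma^{-1} = [[0.1151, 0.0198, 0.0159],
 [0.0198, 0.2103, -0.0317],
 [0.0159, -0.0317, 0.1746]].

Step 3 — form the quadratic (x - mu)^T · Sigma^{-1} · (x - mu):
  Sigma^{-1} · (x - mu) = (-0.4524, -0.5952, -0.4762).
  (x - mu)^T · [Sigma^{-1} · (x - mu)] = (-3)·(-0.4524) + (-3)·(-0.5952) + (-3)·(-0.4762) = 4.5714.

Step 4 — take square root: d = √(4.5714) ≈ 2.1381.

d(x, mu) = √(4.5714) ≈ 2.1381


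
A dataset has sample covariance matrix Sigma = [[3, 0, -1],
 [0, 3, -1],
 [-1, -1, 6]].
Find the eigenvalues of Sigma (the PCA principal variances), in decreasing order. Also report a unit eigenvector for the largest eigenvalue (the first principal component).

Step 1 — characteristic polynomial p(λ) = det(λI - Sigma) = λ³ - tr·λ² + c_1·λ - det, where tr = trace, c_1 = sum of the principal 2×2 minors, det = det(Sigma):
  tr = 3 + 3 + 6 = 12,
  c_1 = (3·3 - (0)²) + (3·6 - (-1)²) + (3·6 - (-1)²) = 9 + 17 + 17 = 43,
  det = 3·(3·6 - (-1)²) - (0)·((0)·6 - (-1)·(-1)) + (-1)·((0)·(-1) - 3·(-1)) = 3·(17) - (0)·(-1) + (-1)·(3) = 48.
  So p(λ) = λ³ - 12λ² + 43λ - 48.
Step 2 — look for an integer root (rational root theorem: any rational root is an integer divisor of 48). Testing λ = 3:
  p(3) = 27 - 108 + 129 - 48 = 0  ✓
  Dividing out (λ - 3): p(λ) = (λ - 3)(λ² - 9λ + 16).
Step 3 — remaining eigenvalues from the quadratic λ² - 9λ + 16 = 0:
  Δ = 9² - 4·16 = 81 - 64 = 17,  λ = (9 ± √17)/2 = (9 ± 4.1231)/2 ≈ 6.5616 or 2.4384.
  Sorted: λ_1 = 6.5616,  λ_2 = 3,  λ_3 = 2.4384  (check: sum = 12 = tr ✓).

Step 4 — unit eigenvector for λ_1 ≈ 6.5616: v spans the null space of (Sigma - λ_1 I), whose rows are
  r_1 = (-3.5616, 0, -1),  r_2 = (0, -3.5616, -1),  r_3 = (-1, -1, -0.5616).
  v is orthogonal to every row, so take v ∝ r_1 × r_2 = ((0)·(-1) - (-1)·(-3.5616), (-1)·(0) - (-3.5616)·(-1), (-3.5616)·(-3.5616) - (0)·(0)) ≈ (-3.5616, -3.5616, 12.6847).
  Rescale (multiply by -1 so the first nonzero entry is positive): u = (3.5616, 3.5616, -12.6847).
  ||u|| = √((3.5616)² + (3.5616)² + (-12.6847)²) = √(186.2699) ≈ 13.6481,  v_1 = u/||u|| ≈ (0.261, 0.261, -0.9294) (||v_1|| = 1).

λ_1 = 6.5616,  λ_2 = 3,  λ_3 = 2.4384;  v_1 ≈ (0.261, 0.261, -0.9294)


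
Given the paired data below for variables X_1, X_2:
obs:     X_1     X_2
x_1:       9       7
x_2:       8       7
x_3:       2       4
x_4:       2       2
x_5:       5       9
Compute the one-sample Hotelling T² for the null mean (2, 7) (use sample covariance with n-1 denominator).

Step 1 — sample mean vector:
  mean(X_1) = (9 + 8 + 2 + 2 + 5) / 5 = 26/5 = 5.2
  mean(X_2) = (7 + 7 + 4 + 2 + 9) / 5 = 29/5 = 5.8
  x̄ = (5.2, 5.8),  deviation x̄ - mu_0 = (5.2, 5.8) - (2, 7) = (3.2, -1.2).

Step 2 — sample covariance matrix, S[i,j] = (1/(n-1)) · Σ_k (x_{k,i} - mean_i) · (x_{k,j} - mean_j), divisor n-1 = 4:
  S[X_1,X_1] = ((3.8)·(3.8) + (2.8)·(2.8) + (-3.2)·(-3.2) + (-3.2)·(-3.2) + (-0.2)·(-0.2)) / 4 = 42.8/4 = 10.7
  S[X_1,X_2] = ((3.8)·(1.2) + (2.8)·(1.2) + (-3.2)·(-1.8) + (-3.2)·(-3.8) + (-0.2)·(3.2)) / 4 = 25.2/4 = 6.3
  S[X_2,X_2] = ((1.2)·(1.2) + (1.2)·(1.2) + (-1.8)·(-1.8) + (-3.8)·(-3.8) + (3.2)·(3.2)) / 4 = 30.8/4 = 7.7
  S = [[10.7, 6.3],
 [6.3, 7.7]].

Step 3 — invert S. det(S) = 10.7·7.7 - (6.3)² = 42.7.
  S^{-1} = (1/det) · [[d, -b], [-b, a]] = [[0.1803, -0.1475],
 [-0.1475, 0.2506]].

Step 4 — quadratic form (x̄ - mu_0)^T · S^{-1} · (x̄ - mu_0):
  S^{-1} · (x̄ - mu_0) = (0.7541, -0.7728),
  (x̄ - mu_0)^T · [...] = (3.2)·(0.7541) + (-1.2)·(-0.7728) = 3.3405.

Step 5 — scale by n: T² = 5 · 3.3405 = 16.7026.

T² ≈ 16.7026


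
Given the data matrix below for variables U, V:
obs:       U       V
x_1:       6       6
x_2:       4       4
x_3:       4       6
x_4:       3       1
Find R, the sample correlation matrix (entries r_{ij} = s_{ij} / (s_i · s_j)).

Step 1 — column means:
  mean(U) = (6 + 4 + 4 + 3) / 4 = 17/4 = 4.25
  mean(V) = (6 + 4 + 6 + 1) / 4 = 17/4 = 4.25

Step 2 — sample variances and covariances s[i,j] = (1/(n-1)) · Σ_k (x_{k,i} - mean_i) · (x_{k,j} - mean_j), with n-1 = 3:
  s[U,U] = ((1.75)·(1.75) + (-0.25)·(-0.25) + (-0.25)·(-0.25) + (-1.25)·(-1.25)) / 3 = 4.75/3 = 1.5833
  s[U,V] = ((1.75)·(1.75) + (-0.25)·(-0.25) + (-0.25)·(1.75) + (-1.25)·(-3.25)) / 3 = 6.75/3 = 2.25
  s[V,V] = ((1.75)·(1.75) + (-0.25)·(-0.25) + (1.75)·(1.75) + (-3.25)·(-3.25)) / 3 = 16.75/3 = 5.5833
  Sample standard deviations s_i = √(s[i,i]):
  s(U) = √(1.5833) = 1.2583
  s(V) = √(5.5833) = 2.3629

Step 3 — r_{ij} = s_{ij} / (s_i · s_j):
  r[U,U] = 1 (diagonal).
  r[U,V] = 2.25 / (1.2583 · 2.3629) = 2.25 / 2.9733 = 0.7567
  r[V,V] = 1 (diagonal).

R is symmetric with unit diagonal. Assembling:

R = [[1, 0.7567],
 [0.7567, 1]]


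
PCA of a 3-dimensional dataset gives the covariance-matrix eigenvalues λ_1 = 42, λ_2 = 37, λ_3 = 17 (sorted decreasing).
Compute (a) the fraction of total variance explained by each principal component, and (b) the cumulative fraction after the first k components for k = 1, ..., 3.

Step 1 — total variance = trace(Sigma) = Σ λ_i = 42 + 37 + 17 = 96.

Step 2 — fraction explained by component i = λ_i / Σ λ:
  PC1: 42/96 = 0.4375
  PC2: 37/96 = 0.3854
  PC3: 17/96 = 0.1771

Step 3 — cumulative fraction after k components = (λ_1 + ... + λ_k) / Σ λ:
  k = 1: 42/96 = 0.4375
  k = 2: (42 + 37)/96 = 79/96 = 0.8229
  k = 3: (42 + 37 + 17)/96 = 96/96 = 1

Summary (fraction, with percent):

explained: PC1 0.4375 (43.75%), PC2 0.3854 (38.54%), PC3 0.1771 (17.71%);  cumulative: 0.4375, 0.8229, 1


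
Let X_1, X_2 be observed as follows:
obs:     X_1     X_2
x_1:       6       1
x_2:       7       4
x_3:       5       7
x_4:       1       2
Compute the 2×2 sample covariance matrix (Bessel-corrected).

Step 1 — column means:
  mean(X_1) = (6 + 7 + 5 + 1) / 4 = 19/4 = 4.75
  mean(X_2) = (1 + 4 + 7 + 2) / 4 = 14/4 = 3.5

Step 2 — sample covariance S[i,j] = (1/(n-1)) · Σ_k (x_{k,i} - mean_i) · (x_{k,j} - mean_j), with n-1 = 3.
  S[X_1,X_1] = ((1.25)·(1.25) + (2.25)·(2.25) + (0.25)·(0.25) + (-3.75)·(-3.75)) / 3 = 20.75/3 = 6.9167
  S[X_1,X_2] = ((1.25)·(-2.5) + (2.25)·(0.5) + (0.25)·(3.5) + (-3.75)·(-1.5)) / 3 = 4.5/3 = 1.5
  S[X_2,X_2] = ((-2.5)·(-2.5) + (0.5)·(0.5) + (3.5)·(3.5) + (-1.5)·(-1.5)) / 3 = 21/3 = 7

S is symmetric (S[j,i] = S[i,j]). Assembling:

S = [[6.9167, 1.5],
 [1.5, 7]]
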